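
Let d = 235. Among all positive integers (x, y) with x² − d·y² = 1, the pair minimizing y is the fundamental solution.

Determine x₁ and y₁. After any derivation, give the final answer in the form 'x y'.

d=235: √d = [15; 3,30] (ℓ=2, even), read p_1/q_1
k=0  a_k=15  p_k/q_k = 15/1
k=1  a_k=3  p_k/q_k = 46/3
fundamental: x₁=46, y₁=3  (since 2116 − 235·9 = 1)

46 3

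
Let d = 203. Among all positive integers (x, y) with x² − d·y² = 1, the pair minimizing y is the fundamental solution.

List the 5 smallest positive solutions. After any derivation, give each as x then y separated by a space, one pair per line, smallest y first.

[14; 4,28] for √203; ℓ=2 ⇒ convergent index 1
k=0  a_k=14  p_k/q_k = 14/1
k=1  a_k=4  p_k/q_k = 57/4
→ (57, 4).  Check: 57²=3249, 203·4²=3248, difference 1.
(x_2, y_2) = (57·57 + 203·4·4, 57·4 + 4·57) = (6497, 456)
(x_3, y_3) = (57·6497 + 203·4·456, 57·456 + 4·6497) = (740601, 51980)
(x_4, y_4) = (57·740601 + 203·4·51980, 57·51980 + 4·740601) = (84422017, 5925264)
(x_5, y_5) = (57·84422017 + 203·4·5925264, 57·5925264 + 4·84422017) = (9623369337, 675428116)

57 4
6497 456
740601 51980
84422017 5925264
9623369337 675428116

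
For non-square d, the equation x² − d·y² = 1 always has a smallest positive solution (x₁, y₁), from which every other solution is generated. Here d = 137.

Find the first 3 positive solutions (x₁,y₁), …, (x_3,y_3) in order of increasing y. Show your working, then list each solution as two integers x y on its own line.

√137 = [11; 1,2,2,1,1,2,2,1,22, …], period ℓ=9 (odd) → k=17
i=0: a=11 ⇒ p=11, q=1
i=1: a=1 ⇒ p=12, q=1
i=2: a=2 ⇒ p=35, q=3
i=3: a=2 ⇒ p=82, q=7
i=4: a=1 ⇒ p=117, q=10
…
i=7: a=2 ⇒ p=1229, q=105
…
i=11: a=2 ⇒ p=122279, q=10447
…
i=13: a=1 ⇒ p=408178, q=34873
…
i=15: a=2 ⇒ p=1796332, q=153471
i=16: a=2 ⇒ p=4286741, q=366241
i=17: a=1 ⇒ p=6083073, q=519712
→ (6083073, 519712).  Check: 6083073²=37003777123329, 137·519712²=37003777123328, difference 1.
(6083073+519712√137)^2 = 74007554246657 + 6322892069952√137
(6083073+519712√137)^3 = 900386710067742990849 + 76925228065277725280√137

6083073 519712
74007554246657 6322892069952
900386710067742990849 76925228065277725280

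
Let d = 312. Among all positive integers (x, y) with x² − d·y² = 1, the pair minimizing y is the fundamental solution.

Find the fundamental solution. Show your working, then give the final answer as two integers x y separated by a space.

53 3

√312 = [17; 1,1,1,34, …], period ℓ=4 (even) → k=3
i=0: a=17 ⇒ p=17, q=1
…
i=2: a=1 ⇒ p=35, q=2
i=3: a=1 ⇒ p=53, q=3
→ (53, 3).  Check: 53²=2809, 312·3²=2808, difference 1.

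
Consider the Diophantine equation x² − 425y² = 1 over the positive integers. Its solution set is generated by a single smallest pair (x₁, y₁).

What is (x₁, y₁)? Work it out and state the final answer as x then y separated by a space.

143649 6968

[20; 1,1,1,1,1,1,40] for √425; ℓ=7 ⇒ convergent index 13
k=0  a_k=20  p_k/q_k = 20/1
…
k=4  a_k=1  p_k/q_k = 103/5
…
k=11  a_k=1  p_k/q_k = 55229/2679
k=12  a_k=1  p_k/q_k = 88420/4289
k=13  a_k=1  p_k/q_k = 143649/6968
(x₁, y₁) = (143649, 6968);  143649² − 425·6968² = 1 ✓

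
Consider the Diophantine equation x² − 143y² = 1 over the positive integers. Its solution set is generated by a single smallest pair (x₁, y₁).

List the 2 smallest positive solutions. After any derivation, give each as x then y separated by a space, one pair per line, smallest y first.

12 1
287 24

[11; 1,22] for √143; ℓ=2 ⇒ convergent index 1
step 0: (11, 1)  from 11·(1,0) + (0,1)
step 1: (12, 1)  from 1·(11,1) + (1,0)
(x₁, y₁) = (12, 1);  12² − 143·1² = 1 ✓
(x_2, y_2) = (12·12 + 143·1·1, 12·1 + 1·12) = (287, 24)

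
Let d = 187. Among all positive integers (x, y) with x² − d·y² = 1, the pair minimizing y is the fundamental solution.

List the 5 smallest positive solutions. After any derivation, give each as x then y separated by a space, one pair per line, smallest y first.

1682 123
5658247 413772
19034341226 1391928885
64031518226017 4682448355368
215402008277979962 15751754875529067

√187 → a₀=13, period (1,2,13,2,1,26); ℓ=6 even so k=5
step 0: (13, 1)  from 13·(1,0) + (0,1)
…
step 2: (41, 3)  from 2·(14,1) + (13,1)
…
step 4: (1135, 83)  from 2·(547,40) + (41,3)
step 5: (1682, 123)  from 1·(1135,83) + (547,40)
fundamental: x₁=1682, y₁=123  (since 2829124 − 187·15129 = 1)
(x_2, y_2) = (1682·1682 + 187·123·123, 1682·123 + 123·1682) = (5658247, 413772)
(x_3, y_3) = (1682·5658247 + 187·123·413772, 1682·413772 + 123·5658247) = (19034341226, 1391928885)
(x_4, y_4) = (1682·19034341226 + 187·123·1391928885, 1682·1391928885 + 123·19034341226) = (64031518226017, 4682448355368)
(x_5, y_5) = (1682·64031518226017 + 187·123·4682448355368, 1682·4682448355368 + 123·64031518226017) = (215402008277979962, 15751754875529067)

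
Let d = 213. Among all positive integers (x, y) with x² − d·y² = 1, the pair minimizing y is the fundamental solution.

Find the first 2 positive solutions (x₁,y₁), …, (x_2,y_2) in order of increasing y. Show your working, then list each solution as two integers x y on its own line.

d=213: √d = [14; 1,1,2,6,1,8,1,6,2,1,1,28] (ℓ=12, even), read p_11/q_11
step 0: (14, 1)  from 14·(1,0) + (0,1)
step 1: (15, 1)  from 1·(14,1) + (1,0)
…
step 3: (73, 5)  from 2·(29,2) + (15,1)
step 4: (467, 32)  from 6·(73,5) + (29,2)
step 5: (540, 37)  from 1·(467,32) + (73,5)
…
step 9: (78825, 5401)  from 2·(36749,2518) + (5327,365)
step 10: (115574, 7919)  from 1·(78825,5401) + (36749,2518)
step 11: (194399, 13320)  from 1·(115574,7919) + (78825,5401)
(x₁, y₁) = (194399, 13320);  194399² − 213·13320² = 1 ✓
k=2:  x_2 = 194399·194399+213·13320·13320 = 75581942401,  y_2 = 194399·13320+13320·194399 = 5178789360

194399 13320
75581942401 5178789360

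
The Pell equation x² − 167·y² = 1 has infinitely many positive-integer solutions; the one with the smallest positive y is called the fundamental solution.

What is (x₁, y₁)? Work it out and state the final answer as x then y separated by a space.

[12; 1,11,1,24] for √167; ℓ=4 ⇒ convergent index 3
i=0: a=12 ⇒ p=12, q=1
…
i=2: a=11 ⇒ p=155, q=12
i=3: a=1 ⇒ p=168, q=13
fundamental: x₁=168, y₁=13  (since 28224 − 167·169 = 1)

168 13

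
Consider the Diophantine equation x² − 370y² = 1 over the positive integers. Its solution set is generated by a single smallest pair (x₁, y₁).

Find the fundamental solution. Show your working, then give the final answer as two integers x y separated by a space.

213859 11118

√370 → a₀=19, period (4,4,38); ℓ=3 odd so k=5
step 0: (19, 1)  from 19·(1,0) + (0,1)
step 1: (77, 4)  from 4·(19,1) + (1,0)
step 2: (327, 17)  from 4·(77,4) + (19,1)
step 3: (12503, 650)  from 38·(327,17) + (77,4)
step 4: (50339, 2617)  from 4·(12503,650) + (327,17)
step 5: (213859, 11118)  from 4·(50339,2617) + (12503,650)
fundamental: x₁=213859, y₁=11118  (since 45735671881 − 370·123609924 = 1)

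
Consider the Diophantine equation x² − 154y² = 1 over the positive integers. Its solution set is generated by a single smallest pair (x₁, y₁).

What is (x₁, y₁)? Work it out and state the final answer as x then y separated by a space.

21295 1716

[12; 2,2,3,1,2,1,3,2,2,24] for √154; ℓ=10 ⇒ convergent index 9
k=0  a_k=12  p_k/q_k = 12/1
…
k=6  a_k=1  p_k/q_k = 1030/83
k=7  a_k=3  p_k/q_k = 3847/310
k=8  a_k=2  p_k/q_k = 8724/703
k=9  a_k=2  p_k/q_k = 21295/1716
(x₁, y₁) = (21295, 1716);  21295² − 154·1716² = 1 ✓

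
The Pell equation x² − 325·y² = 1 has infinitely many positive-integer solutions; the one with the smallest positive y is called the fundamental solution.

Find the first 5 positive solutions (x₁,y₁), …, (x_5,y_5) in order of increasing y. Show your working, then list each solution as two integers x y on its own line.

649 36
842401 46728
1093435849 60652908
1419278889601 78727427856
1842222905266249 102188140704180

[18; 36] for √325; ℓ=1 ⇒ convergent index 1
step 0: (18, 1)  from 18·(1,0) + (0,1)
step 1: (649, 36)  from 36·(18,1) + (1,0)
→ (649, 36).  Check: 649²=421201, 325·36²=421200, difference 1.
(649+36√325)^2 = 842401 + 46728√325
(649+36√325)^3 = 1093435849 + 60652908√325
(649+36√325)^4 = 1419278889601 + 78727427856√325
(649+36√325)^5 = 1842222905266249 + 102188140704180√325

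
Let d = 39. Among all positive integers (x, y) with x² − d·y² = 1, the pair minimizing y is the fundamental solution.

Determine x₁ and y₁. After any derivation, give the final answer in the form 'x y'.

25 4

d=39: √d = [6; 4,12] (ℓ=2, even), read p_1/q_1
i=0: a=6 ⇒ p=6, q=1
i=1: a=4 ⇒ p=25, q=4
fundamental: x₁=25, y₁=4  (since 625 − 39·16 = 1)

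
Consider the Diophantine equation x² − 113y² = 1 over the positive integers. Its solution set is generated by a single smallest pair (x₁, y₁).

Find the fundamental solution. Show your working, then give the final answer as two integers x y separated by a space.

[10; 1,1,1,2,2,1,1,1,20] for √113; ℓ=9 ⇒ convergent index 17
i=0: a=10 ⇒ p=10, q=1
i=1: a=1 ⇒ p=11, q=1
i=2: a=1 ⇒ p=21, q=2
i=3: a=1 ⇒ p=32, q=3
i=4: a=2 ⇒ p=85, q=8
i=5: a=2 ⇒ p=202, q=19
i=6: a=1 ⇒ p=287, q=27
i=7: a=1 ⇒ p=489, q=46
i=8: a=1 ⇒ p=776, q=73
i=9: a=20 ⇒ p=16009, q=1506
i=10: a=1 ⇒ p=16785, q=1579
i=11: a=1 ⇒ p=32794, q=3085
i=12: a=1 ⇒ p=49579, q=4664
i=13: a=2 ⇒ p=131952, q=12413
i=14: a=2 ⇒ p=313483, q=29490
i=15: a=1 ⇒ p=445435, q=41903
i=16: a=1 ⇒ p=758918, q=71393
i=17: a=1 ⇒ p=1204353, q=113296
fundamental: x₁=1204353, y₁=113296  (since 1450466148609 − 113·12835983616 = 1)

1204353 113296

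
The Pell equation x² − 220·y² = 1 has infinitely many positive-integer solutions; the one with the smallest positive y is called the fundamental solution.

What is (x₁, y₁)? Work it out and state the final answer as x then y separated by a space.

√220 = [14; 1,4,1,28, …], period ℓ=4 (even) → k=3
k=0  a_k=14  p_k/q_k = 14/1
…
k=2  a_k=4  p_k/q_k = 74/5
k=3  a_k=1  p_k/q_k = 89/6
(x₁, y₁) = (89, 6);  89² − 220·6² = 1 ✓

89 6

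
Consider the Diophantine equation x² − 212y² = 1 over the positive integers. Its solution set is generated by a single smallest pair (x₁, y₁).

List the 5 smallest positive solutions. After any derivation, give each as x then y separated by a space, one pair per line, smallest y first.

66249 4550
8777860001 602865900
1163048894346249 79878526013650
154101652394311440001 10583744939153731800
20418160737778428282906249 1402325036868112630022750

d=212: √d = [14; 1,1,3,1,1,…,1,1,28] (ℓ=14, even), read p_13/q_13
k=0  a_k=14  p_k/q_k = 14/1
…
k=2  a_k=1  p_k/q_k = 29/2
k=3  a_k=3  p_k/q_k = 102/7
k=4  a_k=1  p_k/q_k = 131/9
k=5  a_k=1  p_k/q_k = 233/16
…
k=7  a_k=6  p_k/q_k = 2417/166
…
k=11  a_k=3  p_k/q_k = 29135/2001
k=12  a_k=1  p_k/q_k = 37114/2549
k=13  a_k=1  p_k/q_k = 66249/4550
(x₁, y₁) = (66249, 4550);  66249² − 212·4550² = 1 ✓
(66249+4550√212)^2 = 8777860001 + 602865900√212
(66249+4550√212)^3 = 1163048894346249 + 79878526013650√212
(66249+4550√212)^4 = 154101652394311440001 + 10583744939153731800√212
(66249+4550√212)^5 = 20418160737778428282906249 + 1402325036868112630022750√212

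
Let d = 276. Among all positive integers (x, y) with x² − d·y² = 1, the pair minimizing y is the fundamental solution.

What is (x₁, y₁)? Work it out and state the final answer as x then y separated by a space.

7775 468

√276 = [16; 1,1,1,1,2,2,2,1,1,1,1,32, …], period ℓ=12 (even) → k=11
i=0: a=16 ⇒ p=16, q=1
i=1: a=1 ⇒ p=17, q=1
i=2: a=1 ⇒ p=33, q=2
i=3: a=1 ⇒ p=50, q=3
i=4: a=1 ⇒ p=83, q=5
i=5: a=2 ⇒ p=216, q=13
i=6: a=2 ⇒ p=515, q=31
i=7: a=2 ⇒ p=1246, q=75
i=8: a=1 ⇒ p=1761, q=106
i=9: a=1 ⇒ p=3007, q=181
i=10: a=1 ⇒ p=4768, q=287
i=11: a=1 ⇒ p=7775, q=468
(x₁, y₁) = (7775, 468);  7775² − 276·468² = 1 ✓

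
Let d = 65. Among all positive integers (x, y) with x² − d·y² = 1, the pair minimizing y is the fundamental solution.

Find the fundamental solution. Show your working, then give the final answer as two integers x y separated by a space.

129 16

d=65: √d = [8; 16] (ℓ=1, odd), read p_1/q_1
k=0  a_k=8  p_k/q_k = 8/1
k=1  a_k=16  p_k/q_k = 129/16
(x₁, y₁) = (129, 16);  129² − 65·16² = 1 ✓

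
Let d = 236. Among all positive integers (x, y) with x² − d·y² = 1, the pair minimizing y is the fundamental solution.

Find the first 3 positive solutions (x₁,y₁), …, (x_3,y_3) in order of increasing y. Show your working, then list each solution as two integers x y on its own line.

[15; 2,1,3,5,1,6,1,5,3,1,2,30] for √236; ℓ=12 ⇒ convergent index 11
k=0  a_k=15  p_k/q_k = 15/1
k=1  a_k=2  p_k/q_k = 31/2
k=2  a_k=1  p_k/q_k = 46/3
…
k=4  a_k=5  p_k/q_k = 891/58
k=5  a_k=1  p_k/q_k = 1060/69
k=6  a_k=6  p_k/q_k = 7251/472
…
k=9  a_k=3  p_k/q_k = 154729/10072
k=10  a_k=1  p_k/q_k = 203535/13249
k=11  a_k=2  p_k/q_k = 561799/36570
→ (561799, 36570).  Check: 561799²=315618116401, 236·36570²=315618116400, difference 1.
(561799+36570√236)^2 = 631236232801 + 41089978860√236
(561799+36570√236)^3 = 709255768702176199 + 46168618067101710√236

561799 36570
631236232801 41089978860
709255768702176199 46168618067101710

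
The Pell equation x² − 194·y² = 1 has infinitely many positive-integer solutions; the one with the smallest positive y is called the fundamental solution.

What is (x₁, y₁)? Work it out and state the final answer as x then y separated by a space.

√194 = [13; 1,12,1,26, …], period ℓ=4 (even) → k=3
i=0: a=13 ⇒ p=13, q=1
i=1: a=1 ⇒ p=14, q=1
i=2: a=12 ⇒ p=181, q=13
i=3: a=1 ⇒ p=195, q=14
(x₁, y₁) = (195, 14);  195² − 194·14² = 1 ✓

195 14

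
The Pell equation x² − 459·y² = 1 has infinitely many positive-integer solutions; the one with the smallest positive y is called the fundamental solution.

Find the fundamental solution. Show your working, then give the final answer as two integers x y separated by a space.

√459 → a₀=21, period (2,2,1,4,21,4,1,2,2,42); ℓ=10 even so k=9
i=0: a=21 ⇒ p=21, q=1
i=1: a=2 ⇒ p=43, q=2
i=2: a=2 ⇒ p=107, q=5
i=3: a=1 ⇒ p=150, q=7
…
i=5: a=21 ⇒ p=14997, q=700
i=6: a=4 ⇒ p=60695, q=2833
i=7: a=1 ⇒ p=75692, q=3533
i=8: a=2 ⇒ p=212079, q=9899
i=9: a=2 ⇒ p=499850, q=23331
fundamental: x₁=499850, y₁=23331  (since 249850022500 − 459·544335561 = 1)

499850 23331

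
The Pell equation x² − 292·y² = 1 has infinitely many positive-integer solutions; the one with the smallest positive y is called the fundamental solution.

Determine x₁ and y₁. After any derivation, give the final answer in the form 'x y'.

2281249 133500

√292 = [17; 11,2,1,3,8,3,1,2,11,34, …], period ℓ=10 (even) → k=9
a_0=17:  p_0=17·1+0=17,  q_0=17·0+1=1
…
a_2=2:  p_2=2·188+17=393,  q_2=2·11+1=23
a_3=1:  p_3=1·393+188=581,  q_3=1·23+11=34
a_4=3:  p_4=3·581+393=2136,  q_4=3·34+23=125
a_5=8:  p_5=8·2136+581=17669,  q_5=8·125+34=1034
a_6=3:  p_6=3·17669+2136=55143,  q_6=3·1034+125=3227
a_7=1:  p_7=1·55143+17669=72812,  q_7=1·3227+1034=4261
a_8=2:  p_8=2·72812+55143=200767,  q_8=2·4261+3227=11749
a_9=11:  p_9=11·200767+72812=2281249,  q_9=11·11749+4261=133500
fundamental: x₁=2281249, y₁=133500  (since 5204097000001 − 292·17822250000 = 1)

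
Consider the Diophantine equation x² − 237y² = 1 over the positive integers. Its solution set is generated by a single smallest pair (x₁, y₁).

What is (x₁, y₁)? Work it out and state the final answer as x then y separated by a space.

228151 14820

√237 → a₀=15, period (2,1,1,7,10,7,1,1,2,30); ℓ=10 even so k=9
i=0: a=15 ⇒ p=15, q=1
i=1: a=2 ⇒ p=31, q=2
i=2: a=1 ⇒ p=46, q=3
…
i=4: a=7 ⇒ p=585, q=38
i=5: a=10 ⇒ p=5927, q=385
i=6: a=7 ⇒ p=42074, q=2733
i=7: a=1 ⇒ p=48001, q=3118
i=8: a=1 ⇒ p=90075, q=5851
i=9: a=2 ⇒ p=228151, q=14820
fundamental: x₁=228151, y₁=14820  (since 52052878801 − 237·219632400 = 1)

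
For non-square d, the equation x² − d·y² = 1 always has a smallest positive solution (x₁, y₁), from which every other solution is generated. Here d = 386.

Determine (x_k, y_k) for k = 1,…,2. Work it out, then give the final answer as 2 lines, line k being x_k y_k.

[19; 1,1,1,4,1,18,1,4,1,1,1,38] for √386; ℓ=12 ⇒ convergent index 11
i=0: a=19 ⇒ p=19, q=1
…
i=2: a=1 ⇒ p=39, q=2
…
i=4: a=4 ⇒ p=275, q=14
i=5: a=1 ⇒ p=334, q=17
i=6: a=18 ⇒ p=6287, q=320
i=7: a=1 ⇒ p=6621, q=337
i=8: a=4 ⇒ p=32771, q=1668
i=9: a=1 ⇒ p=39392, q=2005
i=10: a=1 ⇒ p=72163, q=3673
i=11: a=1 ⇒ p=111555, q=5678
→ (111555, 5678).  Check: 111555²=12444518025, 386·5678²=12444518024, difference 1.
(111555+5678√386)^2 = 24889036049 + 1266818580√386

111555 5678
24889036049 1266818580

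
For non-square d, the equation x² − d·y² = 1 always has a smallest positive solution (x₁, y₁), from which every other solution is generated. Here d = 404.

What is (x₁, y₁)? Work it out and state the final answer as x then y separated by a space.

√404 = [20; 10,40, …], period ℓ=2 (even) → k=1
step 0: (20, 1)  from 20·(1,0) + (0,1)
step 1: (201, 10)  from 10·(20,1) + (1,0)
(x₁, y₁) = (201, 10);  201² − 404·10² = 1 ✓

201 10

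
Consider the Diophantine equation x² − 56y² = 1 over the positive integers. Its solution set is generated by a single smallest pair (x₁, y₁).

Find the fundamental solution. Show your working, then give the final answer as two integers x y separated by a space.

15 2

d=56: √d = [7; 2,14] (ℓ=2, even), read p_1/q_1
step 0: (7, 1)  from 7·(1,0) + (0,1)
step 1: (15, 2)  from 2·(7,1) + (1,0)
→ (15, 2).  Check: 15²=225, 56·2²=224, difference 1.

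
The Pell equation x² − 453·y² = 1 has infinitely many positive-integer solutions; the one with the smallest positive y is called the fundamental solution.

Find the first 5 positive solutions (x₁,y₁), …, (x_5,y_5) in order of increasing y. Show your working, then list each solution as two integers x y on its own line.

1653751 77700
5469784740001 256992905400
18091323967121133751 850004548596233100
59837090203895614338960001 2811391744490881177810800
197911295523547060893371760093751 9298683817686228472822980388500

√453 = [21; 3,1,1,10,14,10,1,1,3,42, …], period ℓ=10 (even) → k=9
step 0: (21, 1)  from 21·(1,0) + (0,1)
…
step 2: (85, 4)  from 1·(64,3) + (21,1)
step 3: (149, 7)  from 1·(85,4) + (64,3)
step 4: (1575, 74)  from 10·(149,7) + (85,4)
step 5: (22199, 1043)  from 14·(1575,74) + (149,7)
…
step 8: (469329, 22051)  from 1·(245764,11547) + (223565,10504)
step 9: (1653751, 77700)  from 3·(469329,22051) + (245764,11547)
→ (1653751, 77700).  Check: 1653751²=2734892370001, 453·77700²=2734892370000, difference 1.
n=2: (1653751,77700)∘(1653751,77700) = (1653751·1653751+453·77700·77700, 1653751·77700+77700·1653751) = (5469784740001,256992905400)
n=3: (5469784740001,256992905400)∘(1653751,77700) = (1653751·5469784740001+453·77700·256992905400, 1653751·256992905400+77700·5469784740001) = (18091323967121133751,850004548596233100)
n=4: (18091323967121133751,850004548596233100)∘(1653751,77700) = (1653751·18091323967121133751+453·77700·850004548596233100, 1653751·850004548596233100+77700·18091323967121133751) = (59837090203895614338960001,2811391744490881177810800)
n=5: (59837090203895614338960001,2811391744490881177810800)∘(1653751,77700) = (1653751·59837090203895614338960001+453·77700·2811391744490881177810800, 1653751·2811391744490881177810800+77700·59837090203895614338960001) = (197911295523547060893371760093751,9298683817686228472822980388500)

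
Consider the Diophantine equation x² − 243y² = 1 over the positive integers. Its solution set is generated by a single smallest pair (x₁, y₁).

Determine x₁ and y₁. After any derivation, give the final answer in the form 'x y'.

70226 4505

d=243: √d = [15; 1,1,2,3,15,3,2,1,1,30] (ℓ=10, even), read p_9/q_9
step 0: (15, 1)  from 15·(1,0) + (0,1)
step 1: (16, 1)  from 1·(15,1) + (1,0)
…
step 3: (78, 5)  from 2·(31,2) + (16,1)
step 4: (265, 17)  from 3·(78,5) + (31,2)
…
step 8: (41325, 2651)  from 1·(28901,1854) + (12424,797)
step 9: (70226, 4505)  from 1·(41325,2651) + (28901,1854)
→ (70226, 4505).  Check: 70226²=4931691076, 243·4505²=4931691075, difference 1.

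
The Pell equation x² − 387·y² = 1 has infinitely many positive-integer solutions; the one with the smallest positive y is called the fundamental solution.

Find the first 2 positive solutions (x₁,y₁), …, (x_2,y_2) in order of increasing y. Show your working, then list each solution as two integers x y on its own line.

√387 → a₀=19, period (1,2,19,2,1,38); ℓ=6 even so k=5
step 0: (19, 1)  from 19·(1,0) + (0,1)
step 1: (20, 1)  from 1·(19,1) + (1,0)
…
step 3: (1141, 58)  from 19·(59,3) + (20,1)
step 4: (2341, 119)  from 2·(1141,58) + (59,3)
step 5: (3482, 177)  from 1·(2341,119) + (1141,58)
→ (3482, 177).  Check: 3482²=12124324, 387·177²=12124323, difference 1.
k=2:  x_2 = 3482·3482+387·177·177 = 24248647,  y_2 = 3482·177+177·3482 = 1232628

3482 177
24248647 1232628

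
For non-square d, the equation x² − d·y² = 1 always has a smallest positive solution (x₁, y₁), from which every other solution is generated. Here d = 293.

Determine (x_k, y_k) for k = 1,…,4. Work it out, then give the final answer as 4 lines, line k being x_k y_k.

√293 → a₀=17, period (8,1,1,8,34); ℓ=5 odd so k=9
step 0: (17, 1)  from 17·(1,0) + (0,1)
step 1: (137, 8)  from 8·(17,1) + (1,0)
step 2: (154, 9)  from 1·(137,8) + (17,1)
step 3: (291, 17)  from 1·(154,9) + (137,8)
…
step 5: (84679, 4947)  from 34·(2482,145) + (291,17)
step 6: (679914, 39721)  from 8·(84679,4947) + (2482,145)
step 7: (764593, 44668)  from 1·(679914,39721) + (84679,4947)
step 8: (1444507, 84389)  from 1·(764593,44668) + (679914,39721)
step 9: (12320649, 719780)  from 8·(1444507,84389) + (764593,44668)
→ (12320649, 719780).  Check: 12320649²=151798391781201, 293·719780²=151798391781200, difference 1.
(12320649+719780√293)^2 = 303596783562401 + 17736313474440√293
(12320649+719780√293)^3 = 7481018815602612315849 + 437045785745090703340√293
(12320649+719780√293)^4 = 184342013978870716056521769601 + 10769375446188914321717060880√293

12320649 719780
303596783562401 17736313474440
7481018815602612315849 437045785745090703340
184342013978870716056521769601 10769375446188914321717060880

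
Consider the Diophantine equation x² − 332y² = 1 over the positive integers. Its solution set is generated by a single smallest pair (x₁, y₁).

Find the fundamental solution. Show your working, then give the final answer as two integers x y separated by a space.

13447 738

d=332: √d = [18; 4,1,1,8,1,1,4,36] (ℓ=8, even), read p_7/q_7
k=0  a_k=18  p_k/q_k = 18/1
k=1  a_k=4  p_k/q_k = 73/4
k=2  a_k=1  p_k/q_k = 91/5
…
k=4  a_k=8  p_k/q_k = 1403/77
k=5  a_k=1  p_k/q_k = 1567/86
k=6  a_k=1  p_k/q_k = 2970/163
k=7  a_k=4  p_k/q_k = 13447/738
fundamental: x₁=13447, y₁=738  (since 180821809 − 332·544644 = 1)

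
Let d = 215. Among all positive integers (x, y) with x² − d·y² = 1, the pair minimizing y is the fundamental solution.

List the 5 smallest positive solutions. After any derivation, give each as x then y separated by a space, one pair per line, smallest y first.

44 3
3871 264
340604 23229
29969281 2043888
2636956124 179838915

√215 → a₀=14, period (1,1,1,28); ℓ=4 even so k=3
step 0: (14, 1)  from 14·(1,0) + (0,1)
…
step 2: (29, 2)  from 1·(15,1) + (14,1)
step 3: (44, 3)  from 1·(29,2) + (15,1)
(x₁, y₁) = (44, 3);  44² − 215·3² = 1 ✓
n=2: (44,3)∘(44,3) = (44·44+215·3·3, 44·3+3·44) = (3871,264)
n=3: (3871,264)∘(44,3) = (44·3871+215·3·264, 44·264+3·3871) = (340604,23229)
n=4: (340604,23229)∘(44,3) = (44·340604+215·3·23229, 44·23229+3·340604) = (29969281,2043888)
n=5: (29969281,2043888)∘(44,3) = (44·29969281+215·3·2043888, 44·2043888+3·29969281) = (2636956124,179838915)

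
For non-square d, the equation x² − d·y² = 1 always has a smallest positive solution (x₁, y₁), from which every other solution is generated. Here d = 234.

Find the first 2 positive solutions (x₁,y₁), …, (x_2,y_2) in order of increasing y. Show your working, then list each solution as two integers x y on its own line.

5201 340
54100801 3536680

√234 → a₀=15, period (3,2,1,2,1,2,3,30); ℓ=8 even so k=7
step 0: (15, 1)  from 15·(1,0) + (0,1)
step 1: (46, 3)  from 3·(15,1) + (1,0)
step 2: (107, 7)  from 2·(46,3) + (15,1)
…
step 6: (1545, 101)  from 2·(566,37) + (413,27)
step 7: (5201, 340)  from 3·(1545,101) + (566,37)
(x₁, y₁) = (5201, 340);  5201² − 234·340² = 1 ✓
(x_2, y_2) = (5201·5201 + 234·340·340, 5201·340 + 340·5201) = (54100801, 3536680)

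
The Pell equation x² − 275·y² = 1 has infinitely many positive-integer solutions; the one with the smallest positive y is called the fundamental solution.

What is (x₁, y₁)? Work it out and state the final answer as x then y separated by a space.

199 12

d=275: √d = [16; 1,1,2,1,1,32] (ℓ=6, even), read p_5/q_5
step 0: (16, 1)  from 16·(1,0) + (0,1)
step 1: (17, 1)  from 1·(16,1) + (1,0)
step 2: (33, 2)  from 1·(17,1) + (16,1)
step 3: (83, 5)  from 2·(33,2) + (17,1)
step 4: (116, 7)  from 1·(83,5) + (33,2)
step 5: (199, 12)  from 1·(116,7) + (83,5)
→ (199, 12).  Check: 199²=39601, 275·12²=39600, difference 1.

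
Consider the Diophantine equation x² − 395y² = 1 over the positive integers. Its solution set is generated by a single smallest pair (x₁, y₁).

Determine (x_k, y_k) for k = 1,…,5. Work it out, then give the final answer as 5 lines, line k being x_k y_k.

159 8
50561 2544
16078239 808984
5112829441 257254368
1625863683999 81806080040

√395 → a₀=19, period (1,6,1,38); ℓ=4 even so k=3
a_0=19:  p_0=19·1+0=19,  q_0=19·0+1=1
a_1=1:  p_1=1·19+1=20,  q_1=1·1+0=1
a_2=6:  p_2=6·20+19=139,  q_2=6·1+1=7
a_3=1:  p_3=1·139+20=159,  q_3=1·7+1=8
fundamental: x₁=159, y₁=8  (since 25281 − 395·64 = 1)
n=2: (159,8)∘(159,8) = (159·159+395·8·8, 159·8+8·159) = (50561,2544)
n=3: (50561,2544)∘(159,8) = (159·50561+395·8·2544, 159·2544+8·50561) = (16078239,808984)
n=4: (16078239,808984)∘(159,8) = (159·16078239+395·8·808984, 159·808984+8·16078239) = (5112829441,257254368)
n=5: (5112829441,257254368)∘(159,8) = (159·5112829441+395·8·257254368, 159·257254368+8·5112829441) = (1625863683999,81806080040)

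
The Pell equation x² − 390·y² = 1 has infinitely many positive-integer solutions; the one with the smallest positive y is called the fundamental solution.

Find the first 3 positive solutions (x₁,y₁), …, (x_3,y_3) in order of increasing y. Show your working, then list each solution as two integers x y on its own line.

79 4
12481 632
1971919 99852

d=390: √d = [19; 1,2,1,38] (ℓ=4, even), read p_3/q_3
i=0: a=19 ⇒ p=19, q=1
…
i=2: a=2 ⇒ p=59, q=3
i=3: a=1 ⇒ p=79, q=4
→ (79, 4).  Check: 79²=6241, 390·4²=6240, difference 1.
k=2:  x_2 = 79·79+390·4·4 = 12481,  y_2 = 79·4+4·79 = 632
k=3:  x_3 = 79·12481+390·4·632 = 1971919,  y_3 = 79·632+4·12481 = 99852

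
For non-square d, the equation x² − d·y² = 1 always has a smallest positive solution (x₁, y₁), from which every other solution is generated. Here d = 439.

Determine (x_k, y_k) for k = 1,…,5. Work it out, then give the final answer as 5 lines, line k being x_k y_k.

440 21
387199 18480
340734680 16262379
299846131201 14310875040
263864254722200 12593553772821

[20; 1,19,1,40] for √439; ℓ=4 ⇒ convergent index 3
a_0=20:  p_0=20·1+0=20,  q_0=20·0+1=1
a_1=1:  p_1=1·20+1=21,  q_1=1·1+0=1
a_2=19:  p_2=19·21+20=419,  q_2=19·1+1=20
a_3=1:  p_3=1·419+21=440,  q_3=1·20+1=21
fundamental: x₁=440, y₁=21  (since 193600 − 439·441 = 1)
(440+21√439)^2 = 387199 + 18480√439
(440+21√439)^3 = 340734680 + 16262379√439
(440+21√439)^4 = 299846131201 + 14310875040√439
(440+21√439)^5 = 263864254722200 + 12593553772821√439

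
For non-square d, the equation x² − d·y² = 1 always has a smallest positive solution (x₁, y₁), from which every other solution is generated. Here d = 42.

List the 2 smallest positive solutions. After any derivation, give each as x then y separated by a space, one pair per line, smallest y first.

13 2
337 52

d=42: √d = [6; 2,12] (ℓ=2, even), read p_1/q_1
step 0: (6, 1)  from 6·(1,0) + (0,1)
step 1: (13, 2)  from 2·(6,1) + (1,0)
(x₁, y₁) = (13, 2);  13² − 42·2² = 1 ✓
(x_2, y_2) = (13·13 + 42·2·2, 13·2 + 2·13) = (337, 52)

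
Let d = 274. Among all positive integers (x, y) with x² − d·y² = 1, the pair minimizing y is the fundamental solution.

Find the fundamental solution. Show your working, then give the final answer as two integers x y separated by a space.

3959299 239190

√274 = [16; 1,1,4,4,1,1,32, …], period ℓ=7 (odd) → k=13
k=0  a_k=16  p_k/q_k = 16/1
k=1  a_k=1  p_k/q_k = 17/1
…
k=4  a_k=4  p_k/q_k = 629/38
k=5  a_k=1  p_k/q_k = 778/47
k=6  a_k=1  p_k/q_k = 1407/85
k=7  a_k=32  p_k/q_k = 45802/2767
k=8  a_k=1  p_k/q_k = 47209/2852
…
k=12  a_k=1  p_k/q_k = 2189276/132259
k=13  a_k=1  p_k/q_k = 3959299/239190
→ (3959299, 239190).  Check: 3959299²=15676048571401, 274·239190²=15676048571400, difference 1.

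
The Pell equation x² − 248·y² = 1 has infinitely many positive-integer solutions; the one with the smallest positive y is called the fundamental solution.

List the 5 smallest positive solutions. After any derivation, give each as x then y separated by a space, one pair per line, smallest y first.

d=248: √d = [15; 1,2,1,30] (ℓ=4, even), read p_3/q_3
k=0  a_k=15  p_k/q_k = 15/1
k=1  a_k=1  p_k/q_k = 16/1
k=2  a_k=2  p_k/q_k = 47/3
k=3  a_k=1  p_k/q_k = 63/4
→ (63, 4).  Check: 63²=3969, 248·4²=3968, difference 1.
(63+4√248)^2 = 7937 + 504√248
(63+4√248)^3 = 999999 + 63500√248
(63+4√248)^4 = 125991937 + 8000496√248
(63+4√248)^5 = 15873984063 + 1007998996√248

63 4
7937 504
999999 63500
125991937 8000496
15873984063 1007998996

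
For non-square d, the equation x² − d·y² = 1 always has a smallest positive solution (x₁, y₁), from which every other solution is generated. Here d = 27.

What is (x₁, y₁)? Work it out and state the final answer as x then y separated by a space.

[5; 5,10] for √27; ℓ=2 ⇒ convergent index 1
a_0=5:  p_0=5·1+0=5,  q_0=5·0+1=1
a_1=5:  p_1=5·5+1=26,  q_1=5·1+0=5
(x₁, y₁) = (26, 5);  26² − 27·5² = 1 ✓

26 5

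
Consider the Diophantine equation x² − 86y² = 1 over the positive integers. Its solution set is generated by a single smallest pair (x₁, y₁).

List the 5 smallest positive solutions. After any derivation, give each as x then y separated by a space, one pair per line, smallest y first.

√86 = [9; 3,1,1,1,8,1,1,1,3,18, …], period ℓ=10 (even) → k=9
i=0: a=9 ⇒ p=9, q=1
…
i=5: a=8 ⇒ p=881, q=95
i=6: a=1 ⇒ p=983, q=106
i=7: a=1 ⇒ p=1864, q=201
i=8: a=1 ⇒ p=2847, q=307
i=9: a=3 ⇒ p=10405, q=1122
(x₁, y₁) = (10405, 1122);  10405² − 86·1122² = 1 ✓
(x_2, y_2) = (10405·10405 + 86·1122·1122, 10405·1122 + 1122·10405) = (216528049, 23348820)
(x_3, y_3) = (10405·216528049 + 86·1122·23348820, 10405·23348820 + 1122·216528049) = (4505948689285, 485888943078)
(x_4, y_4) = (10405·4505948689285 + 86·1122·485888943078, 10405·485888943078 + 1122·4505948689285) = (93768792007492801, 10111348882104360)
(x_5, y_5) = (10405·93768792007492801 + 86·1122·10111348882104360, 10405·10111348882104360 + 1122·93768792007492801) = (1951328557169976499525, 210417169750702788522)

10405 1122
216528049 23348820
4505948689285 485888943078
93768792007492801 10111348882104360
1951328557169976499525 210417169750702788522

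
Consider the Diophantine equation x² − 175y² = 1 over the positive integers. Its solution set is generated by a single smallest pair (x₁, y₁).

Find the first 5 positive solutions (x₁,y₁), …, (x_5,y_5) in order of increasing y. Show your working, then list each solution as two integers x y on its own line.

2024 153
8193151 619344
33165873224 2507104359
134255446617601 10148757825888
543466014742175624 41082169172090265

√175 = [13; 4,2,1,2,4,26, …], period ℓ=6 (even) → k=5
k=0  a_k=13  p_k/q_k = 13/1
…
k=4  a_k=2  p_k/q_k = 463/35
k=5  a_k=4  p_k/q_k = 2024/153
(x₁, y₁) = (2024, 153);  2024² − 175·153² = 1 ✓
(2024+153√175)^2 = 8193151 + 619344√175
(2024+153√175)^3 = 33165873224 + 2507104359√175
(2024+153√175)^4 = 134255446617601 + 10148757825888√175
(2024+153√175)^5 = 543466014742175624 + 41082169172090265√175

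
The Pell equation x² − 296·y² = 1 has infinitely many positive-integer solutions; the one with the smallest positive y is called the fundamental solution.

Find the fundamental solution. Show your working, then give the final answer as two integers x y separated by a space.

3699 215

√296 → a₀=17, period (4,1,7,1,4,34); ℓ=6 even so k=5
a_0=17:  p_0=17·1+0=17,  q_0=17·0+1=1
…
a_2=1:  p_2=1·69+17=86,  q_2=1·4+1=5
a_3=7:  p_3=7·86+69=671,  q_3=7·5+4=39
a_4=1:  p_4=1·671+86=757,  q_4=1·39+5=44
a_5=4:  p_5=4·757+671=3699,  q_5=4·44+39=215
fundamental: x₁=3699, y₁=215  (since 13682601 − 296·46225 = 1)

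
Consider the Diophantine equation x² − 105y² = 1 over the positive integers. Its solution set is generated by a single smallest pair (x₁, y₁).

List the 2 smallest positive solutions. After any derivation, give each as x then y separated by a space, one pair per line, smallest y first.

41 4
3361 328

[10; 4,20] for √105; ℓ=2 ⇒ convergent index 1
a_0=10:  p_0=10·1+0=10,  q_0=10·0+1=1
a_1=4:  p_1=4·10+1=41,  q_1=4·1+0=4
→ (41, 4).  Check: 41²=1681, 105·4²=1680, difference 1.
k=2:  x_2 = 41·41+105·4·4 = 3361,  y_2 = 41·4+4·41 = 328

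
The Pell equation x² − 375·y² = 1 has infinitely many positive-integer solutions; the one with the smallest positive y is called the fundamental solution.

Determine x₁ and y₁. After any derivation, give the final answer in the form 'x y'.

15124 781

d=375: √d = [19; 2,1,2,1,5,1,2,1,2,38] (ℓ=10, even), read p_9/q_9
i=0: a=19 ⇒ p=19, q=1
…
i=2: a=1 ⇒ p=58, q=3
i=3: a=2 ⇒ p=155, q=8
…
i=8: a=1 ⇒ p=5519, q=285
i=9: a=2 ⇒ p=15124, q=781
(x₁, y₁) = (15124, 781);  15124² − 375·781² = 1 ✓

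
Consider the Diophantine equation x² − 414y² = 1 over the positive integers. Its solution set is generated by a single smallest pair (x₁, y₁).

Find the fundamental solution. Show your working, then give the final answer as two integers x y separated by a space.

√414 = [20; 2,1,7,2,7,1,2,40, …], period ℓ=8 (even) → k=7
i=0: a=20 ⇒ p=20, q=1
i=1: a=2 ⇒ p=41, q=2
i=2: a=1 ⇒ p=61, q=3
i=3: a=7 ⇒ p=468, q=23
i=4: a=2 ⇒ p=997, q=49
i=5: a=7 ⇒ p=7447, q=366
i=6: a=1 ⇒ p=8444, q=415
i=7: a=2 ⇒ p=24335, q=1196
→ (24335, 1196).  Check: 24335²=592192225, 414·1196²=592192224, difference 1.

24335 1196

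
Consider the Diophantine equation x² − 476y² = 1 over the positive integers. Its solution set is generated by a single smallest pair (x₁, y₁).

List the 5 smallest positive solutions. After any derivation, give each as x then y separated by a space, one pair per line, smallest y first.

28799 1320
1658764801 76029360
95541534979199 4379139075960
5503001330073139201 252229652421114720
316961870514011136719999 14527923515772226566600

[21; 1,4,2,10,2,4,1,42] for √476; ℓ=8 ⇒ convergent index 7
a_0=21:  p_0=21·1+0=21,  q_0=21·0+1=1
a_1=1:  p_1=1·21+1=22,  q_1=1·1+0=1
…
a_3=2:  p_3=2·109+22=240,  q_3=2·5+1=11
…
a_5=2:  p_5=2·2509+240=5258,  q_5=2·115+11=241
a_6=4:  p_6=4·5258+2509=23541,  q_6=4·241+115=1079
a_7=1:  p_7=1·23541+5258=28799,  q_7=1·1079+241=1320
(x₁, y₁) = (28799, 1320);  28799² − 476·1320² = 1 ✓
(28799+1320√476)^2 = 1658764801 + 76029360√476
(28799+1320√476)^3 = 95541534979199 + 4379139075960√476
(28799+1320√476)^4 = 5503001330073139201 + 252229652421114720√476
(28799+1320√476)^5 = 316961870514011136719999 + 14527923515772226566600√476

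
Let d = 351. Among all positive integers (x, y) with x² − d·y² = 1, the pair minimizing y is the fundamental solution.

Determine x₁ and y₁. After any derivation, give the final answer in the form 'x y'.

62425 3332

√351 → a₀=18, period (1,2,1,3,2,2,2,3,1,2,1,36); ℓ=12 even so k=11
k=0  a_k=18  p_k/q_k = 18/1
k=1  a_k=1  p_k/q_k = 19/1
k=2  a_k=2  p_k/q_k = 56/3
k=3  a_k=1  p_k/q_k = 75/4
k=4  a_k=3  p_k/q_k = 281/15
k=5  a_k=2  p_k/q_k = 637/34
…
k=7  a_k=2  p_k/q_k = 3747/200
k=8  a_k=3  p_k/q_k = 12796/683
…
k=10  a_k=2  p_k/q_k = 45882/2449
k=11  a_k=1  p_k/q_k = 62425/3332
(x₁, y₁) = (62425, 3332);  62425² − 351·3332² = 1 ✓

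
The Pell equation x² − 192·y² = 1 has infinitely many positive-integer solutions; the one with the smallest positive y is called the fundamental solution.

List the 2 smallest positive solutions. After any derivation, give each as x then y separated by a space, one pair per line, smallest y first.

97 7
18817 1358

d=192: √d = [13; 1,5,1,26] (ℓ=4, even), read p_3/q_3
i=0: a=13 ⇒ p=13, q=1
…
i=2: a=5 ⇒ p=83, q=6
i=3: a=1 ⇒ p=97, q=7
fundamental: x₁=97, y₁=7  (since 9409 − 192·49 = 1)
n=2: (97,7)∘(97,7) = (97·97+192·7·7, 97·7+7·97) = (18817,1358)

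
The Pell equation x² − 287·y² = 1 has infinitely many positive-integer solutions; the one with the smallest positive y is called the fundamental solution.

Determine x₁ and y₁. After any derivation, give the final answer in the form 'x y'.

288 17

d=287: √d = [16; 1,15,1,32] (ℓ=4, even), read p_3/q_3
step 0: (16, 1)  from 16·(1,0) + (0,1)
…
step 2: (271, 16)  from 15·(17,1) + (16,1)
step 3: (288, 17)  from 1·(271,16) + (17,1)
(x₁, y₁) = (288, 17);  288² − 287·17² = 1 ✓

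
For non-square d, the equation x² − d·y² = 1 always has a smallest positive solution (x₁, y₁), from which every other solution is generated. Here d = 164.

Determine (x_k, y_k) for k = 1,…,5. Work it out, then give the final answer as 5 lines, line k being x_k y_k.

d=164: √d = [12; 1,4,6,4,1,24] (ℓ=6, even), read p_5/q_5
step 0: (12, 1)  from 12·(1,0) + (0,1)
step 1: (13, 1)  from 1·(12,1) + (1,0)
step 2: (64, 5)  from 4·(13,1) + (12,1)
step 3: (397, 31)  from 6·(64,5) + (13,1)
step 4: (1652, 129)  from 4·(397,31) + (64,5)
step 5: (2049, 160)  from 1·(1652,129) + (397,31)
fundamental: x₁=2049, y₁=160  (since 4198401 − 164·25600 = 1)
n=2: (2049,160)∘(2049,160) = (2049·2049+164·160·160, 2049·160+160·2049) = (8396801,655680)
n=3: (8396801,655680)∘(2049,160) = (2049·8396801+164·160·655680, 2049·655680+160·8396801) = (34410088449,2686976480)
n=4: (34410088449,2686976480)∘(2049,160) = (2049·34410088449+164·160·2686976480, 2049·2686976480+160·34410088449) = (141012534067201,11011228959360)
n=5: (141012534067201,11011228959360)∘(2049,160) = (2049·141012534067201+164·160·11011228959360, 2049·11011228959360+160·141012534067201) = (577869330197301249,45124013588480800)

2049 160
8396801 655680
34410088449 2686976480
141012534067201 11011228959360
577869330197301249 45124013588480800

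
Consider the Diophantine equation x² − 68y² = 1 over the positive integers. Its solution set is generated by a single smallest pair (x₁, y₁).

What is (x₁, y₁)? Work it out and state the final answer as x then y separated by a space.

33 4

√68 = [8; 4,16, …], period ℓ=2 (even) → k=1
k=0  a_k=8  p_k/q_k = 8/1
k=1  a_k=4  p_k/q_k = 33/4
fundamental: x₁=33, y₁=4  (since 1089 − 68·16 = 1)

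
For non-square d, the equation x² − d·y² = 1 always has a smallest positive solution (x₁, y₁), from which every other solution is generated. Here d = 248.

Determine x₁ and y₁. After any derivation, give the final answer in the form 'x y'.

d=248: √d = [15; 1,2,1,30] (ℓ=4, even), read p_3/q_3
k=0  a_k=15  p_k/q_k = 15/1
k=1  a_k=1  p_k/q_k = 16/1
k=2  a_k=2  p_k/q_k = 47/3
k=3  a_k=1  p_k/q_k = 63/4
→ (63, 4).  Check: 63²=3969, 248·4²=3968, difference 1.

63 4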